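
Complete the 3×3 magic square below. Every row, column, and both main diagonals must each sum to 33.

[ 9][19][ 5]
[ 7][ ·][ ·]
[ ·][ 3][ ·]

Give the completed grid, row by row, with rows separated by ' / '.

9 19 5 / 7 11 15 / 17 3 13

The remaining cell in column 1 is (3,1) = 33 − 16 = 17.
Column 2 needs 33; the known cells sum to 22, so (2,2) = 11.
Using main diagonal: 9 + 11 + ? → (3,3) = 33 − 20 = 13.
Using row 2: 7 + 11 + ? → (2,3) = 33 − 18 = 15.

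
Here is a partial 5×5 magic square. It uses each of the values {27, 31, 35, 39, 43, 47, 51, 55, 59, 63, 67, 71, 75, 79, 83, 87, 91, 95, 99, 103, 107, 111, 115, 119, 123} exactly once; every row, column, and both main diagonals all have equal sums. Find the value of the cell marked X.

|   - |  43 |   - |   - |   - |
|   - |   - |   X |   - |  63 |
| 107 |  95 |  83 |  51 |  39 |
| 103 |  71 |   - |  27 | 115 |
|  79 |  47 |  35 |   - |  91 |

The 25 entries sum to 1875, so each line sums to 1875/5 = 375.
Row 4 needs 375; the known cells sum to 316, so (4,3) = 59.
Using row 5: 79 + 47 + 35 + 91 + ? → (5,4) = 375 − 252 = 123.
Using column 2: 43 + 95 + 71 + 47 + ? → (2,2) = 375 − 256 = 119.
From column 5, 375 − (63 + 39 + 115 + 91) gives (1,5) = 67.
Main diagonal: 119 + 83 + 27 + 91 + ? = 375, so (1,1) = 55.
Anti-diagonal must total 375; the given cells sum to 300, so (2,4) = 75.
Column 1 needs 375; the known cells sum to 344, so (2,1) = 31.
Using column 4: 75 + 51 + 27 + 123 + ? → (1,4) = 375 − 276 = 99.
Using row 1: 55 + 43 + 99 + 67 + ? → (1,3) = 375 − 264 = 111.
Row 2 must total 375; the given cells sum to 288, so (2,3) = 87.

87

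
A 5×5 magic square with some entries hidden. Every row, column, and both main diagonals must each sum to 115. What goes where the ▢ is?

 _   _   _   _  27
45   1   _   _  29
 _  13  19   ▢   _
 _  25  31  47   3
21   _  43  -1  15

35

The remaining cell in row 4 is (4,1) = 115 − 106 = 9.
From row 5, 115 − (21 + 43 + (-1) + 15) gives (5,2) = 37.
Column 2: 1 + 13 + 25 + 37 + ? = 115, so (1,2) = 39.
From column 5, 115 − (27 + 29 + 3 + 15) gives (3,5) = 41.
Main diagonal: 1 + 19 + 47 + 15 + ? = 115, so (1,1) = 33.
From anti-diagonal, 115 − (27 + 19 + 25 + 21) gives (2,4) = 23.
Row 2 must total 115; the given cells sum to 98, so (2,3) = 17.
From column 1, 115 − (33 + 45 + 9 + 21) gives (3,1) = 7.
Column 3 needs 115; the known cells sum to 110, so (1,3) = 5.
Row 1 needs 115; the known cells sum to 104, so (1,4) = 11.
Row 3 needs 115; the known cells sum to 80, so (3,4) = 35.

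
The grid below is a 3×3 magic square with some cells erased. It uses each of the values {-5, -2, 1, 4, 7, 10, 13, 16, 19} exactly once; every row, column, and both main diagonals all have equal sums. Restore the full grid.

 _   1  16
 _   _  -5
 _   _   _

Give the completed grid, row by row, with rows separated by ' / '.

The 9 entries sum to 63, so each line sums to 63/3 = 21.
Row 1 must total 21; the given cells sum to 17, so (1,1) = 4.
Using column 3: 16 + (-5) + ? → (3,3) = 21 − 11 = 10.
From main diagonal, 21 − (4 + 10) gives (2,2) = 7.
The remaining cell in anti-diagonal is (3,1) = 21 − 23 = -2.
Row 2 needs 21; the known cells sum to 2, so (2,1) = 19.
Row 3 must total 21; the given cells sum to 8, so (3,2) = 13.

4 1 16 / 19 7 -5 / -2 13 10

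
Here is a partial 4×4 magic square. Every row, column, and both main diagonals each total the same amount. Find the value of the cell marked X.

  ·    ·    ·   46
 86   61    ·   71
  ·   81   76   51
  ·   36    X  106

Column 4 is complete and sums to 274; that is the magic constant.
Row 2 must total 274; the given cells sum to 218, so (2,3) = 56.
From row 3, 274 − (81 + 76 + 51) gives (3,1) = 66.
The remaining cell in column 2 is (1,2) = 274 − 178 = 96.
From main diagonal, 274 − (61 + 76 + 106) gives (1,1) = 31.
Anti-diagonal needs 274; the known cells sum to 183, so (4,1) = 91.
Row 1: 31 + 96 + 46 + ? = 274, so (1,3) = 101.
From row 4, 274 − (91 + 36 + 106) gives (4,3) = 41.

41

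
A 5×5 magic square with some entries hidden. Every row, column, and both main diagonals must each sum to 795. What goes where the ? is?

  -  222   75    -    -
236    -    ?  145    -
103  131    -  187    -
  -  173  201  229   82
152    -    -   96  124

117

Using row 4: 173 + 201 + 229 + 82 + ? → (4,1) = 795 − 685 = 110.
Column 1 needs 795; the known cells sum to 601, so (1,1) = 194.
Using column 4: 145 + 187 + 229 + 96 + ? → (1,4) = 795 − 657 = 138.
Row 1 must total 795; the given cells sum to 629, so (1,5) = 166.
From anti-diagonal, 795 − (166 + 145 + 173 + 152) gives (3,3) = 159.
Row 3 must total 795; the given cells sum to 580, so (3,5) = 215.
Column 5 must total 795; the given cells sum to 587, so (2,5) = 208.
The remaining cell in main diagonal is (2,2) = 795 − 706 = 89.
The remaining cell in row 2 is (2,3) = 795 − 678 = 117.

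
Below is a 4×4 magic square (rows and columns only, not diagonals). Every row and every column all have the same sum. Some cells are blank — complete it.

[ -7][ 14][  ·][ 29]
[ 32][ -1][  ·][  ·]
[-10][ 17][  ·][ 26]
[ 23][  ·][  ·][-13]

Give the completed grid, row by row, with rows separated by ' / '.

Column 1 is already complete: -7 + 32 + -10 + 23 = 38, so that is the magic constant.
Row 1 needs 38; the known cells sum to 36, so (1,3) = 2.
The remaining cell in row 3 is (3,3) = 38 − 33 = 5.
The remaining cell in column 2 is (4,2) = 38 − 30 = 8.
Column 4 needs 38; the known cells sum to 42, so (2,4) = -4.
The remaining cell in row 2 is (2,3) = 38 − 27 = 11.
Row 4 needs 38; the known cells sum to 18, so (4,3) = 20.

-7 14 2 29 / 32 -1 11 -4 / -10 17 5 26 / 23 8 20 -13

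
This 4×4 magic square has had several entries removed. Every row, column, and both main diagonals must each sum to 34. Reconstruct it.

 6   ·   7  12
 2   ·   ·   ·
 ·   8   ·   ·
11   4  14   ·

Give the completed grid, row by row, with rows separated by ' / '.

6 9 7 12 / 2 13 3 16 / 15 8 10 1 / 11 4 14 5

Row 1 needs 34; the known cells sum to 25, so (1,2) = 9.
The remaining cell in row 4 is (4,4) = 34 − 29 = 5.
Column 1 needs 34; the known cells sum to 19, so (3,1) = 15.
Column 2 must total 34; the given cells sum to 21, so (2,2) = 13.
From main diagonal, 34 − (6 + 13 + 5) gives (3,3) = 10.
Anti-diagonal: 12 + 8 + 11 + ? = 34, so (2,3) = 3.
Row 2: 2 + 13 + 3 + ? = 34, so (2,4) = 16.
Row 3: 15 + 8 + 10 + ? = 34, so (3,4) = 1.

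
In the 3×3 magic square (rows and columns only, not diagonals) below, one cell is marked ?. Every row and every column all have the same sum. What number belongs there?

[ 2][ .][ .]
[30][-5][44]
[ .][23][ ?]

9

Row 2 is complete and sums to 69; that is the magic constant.
Using column 1: 2 + 30 + ? → (3,1) = 69 − 32 = 37.
Using column 2: -5 + 23 + ? → (1,2) = 69 − 18 = 51.
Row 1 needs 69; the known cells sum to 53, so (1,3) = 16.
Row 3 needs 69; the known cells sum to 60, so (3,3) = 9.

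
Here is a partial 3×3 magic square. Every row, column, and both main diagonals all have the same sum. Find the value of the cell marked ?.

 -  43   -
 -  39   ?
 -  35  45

Column 2 is complete and sums to 117; that is the magic constant.
From row 3, 117 − (35 + 45) gives (3,1) = 37.
Main diagonal must total 117; the given cells sum to 84, so (1,1) = 33.
The remaining cell in anti-diagonal is (1,3) = 117 − 76 = 41.
Column 1 must total 117; the given cells sum to 70, so (2,1) = 47.
Column 3 must total 117; the given cells sum to 86, so (2,3) = 31.

31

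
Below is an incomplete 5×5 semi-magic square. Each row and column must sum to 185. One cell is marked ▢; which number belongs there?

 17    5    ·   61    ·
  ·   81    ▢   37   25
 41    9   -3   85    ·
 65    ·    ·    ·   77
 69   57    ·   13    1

Using row 3: 41 + 9 + (-3) + 85 + ? → (3,5) = 185 − 132 = 53.
Row 5: 69 + 57 + 13 + 1 + ? = 185, so (5,3) = 45.
Column 1: 17 + 41 + 65 + 69 + ? = 185, so (2,1) = -7.
Column 2 needs 185; the known cells sum to 152, so (4,2) = 33.
The remaining cell in column 4 is (4,4) = 185 − 196 = -11.
Column 5: 25 + 53 + 77 + 1 + ? = 185, so (1,5) = 29.
Row 1: 17 + 5 + 61 + 29 + ? = 185, so (1,3) = 73.
Using row 2: -7 + 81 + 37 + 25 + ? → (2,3) = 185 − 136 = 49.

49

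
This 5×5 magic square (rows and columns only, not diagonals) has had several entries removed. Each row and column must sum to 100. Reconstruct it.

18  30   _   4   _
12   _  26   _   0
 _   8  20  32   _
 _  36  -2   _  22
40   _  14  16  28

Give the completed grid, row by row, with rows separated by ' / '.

18 30 42 4 6 / 12 24 26 38 0 / -4 8 20 32 44 / 34 36 -2 10 22 / 40 2 14 16 28

Row 5 needs 100; the known cells sum to 98, so (5,2) = 2.
Column 2 needs 100; the known cells sum to 76, so (2,2) = 24.
The remaining cell in column 3 is (1,3) = 100 − 58 = 42.
From row 1, 100 − (18 + 30 + 42 + 4) gives (1,5) = 6.
Row 2 must total 100; the given cells sum to 62, so (2,4) = 38.
Column 4: 4 + 38 + 32 + 16 + ? = 100, so (4,4) = 10.
Column 5 must total 100; the given cells sum to 56, so (3,5) = 44.
Row 3 needs 100; the known cells sum to 104, so (3,1) = -4.
Row 4 must total 100; the given cells sum to 66, so (4,1) = 34.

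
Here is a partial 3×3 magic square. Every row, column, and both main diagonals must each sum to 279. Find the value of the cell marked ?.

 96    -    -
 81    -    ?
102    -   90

105

Row 3: 102 + 90 + ? = 279, so (3,2) = 87.
Main diagonal must total 279; the given cells sum to 186, so (2,2) = 93.
Anti-diagonal: 93 + 102 + ? = 279, so (1,3) = 84.
Using row 1: 96 + 84 + ? → (1,2) = 279 − 180 = 99.
Row 2: 81 + 93 + ? = 279, so (2,3) = 105.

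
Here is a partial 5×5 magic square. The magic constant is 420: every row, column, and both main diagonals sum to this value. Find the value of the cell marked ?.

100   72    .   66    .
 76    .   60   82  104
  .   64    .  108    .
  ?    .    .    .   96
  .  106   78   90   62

68

The remaining cell in row 2 is (2,2) = 420 − 322 = 98.
The remaining cell in row 5 is (5,1) = 420 − 336 = 84.
From column 2, 420 − (72 + 98 + 64 + 106) gives (4,2) = 80.
Column 4 must total 420; the given cells sum to 346, so (4,4) = 74.
Using main diagonal: 100 + 98 + 74 + 62 + ? → (3,3) = 420 − 334 = 86.
Using anti-diagonal: 82 + 86 + 80 + 84 + ? → (1,5) = 420 − 332 = 88.
Row 1: 100 + 72 + 66 + 88 + ? = 420, so (1,3) = 94.
From column 3, 420 − (94 + 60 + 86 + 78) gives (4,3) = 102.
Column 5 needs 420; the known cells sum to 350, so (3,5) = 70.
Row 3 must total 420; the given cells sum to 328, so (3,1) = 92.
Row 4 needs 420; the known cells sum to 352, so (4,1) = 68.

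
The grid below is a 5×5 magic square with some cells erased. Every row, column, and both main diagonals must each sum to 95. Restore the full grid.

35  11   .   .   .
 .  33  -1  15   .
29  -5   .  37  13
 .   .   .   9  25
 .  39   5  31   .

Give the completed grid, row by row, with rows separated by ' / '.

35 11 27 3 19 / 7 33 -1 15 41 / 29 -5 21 37 13 / 1 17 43 9 25 / 23 39 5 31 -3

Row 3 needs 95; the known cells sum to 74, so (3,3) = 21.
Column 2 needs 95; the known cells sum to 78, so (4,2) = 17.
From column 4, 95 − (15 + 37 + 9 + 31) gives (1,4) = 3.
From main diagonal, 95 − (35 + 33 + 21 + 9) gives (5,5) = -3.
Row 5 must total 95; the given cells sum to 72, so (5,1) = 23.
Using anti-diagonal: 15 + 21 + 17 + 23 + ? → (1,5) = 95 − 76 = 19.
Row 1 needs 95; the known cells sum to 68, so (1,3) = 27.
From column 3, 95 − (27 + (-1) + 21 + 5) gives (4,3) = 43.
From column 5, 95 − (19 + 13 + 25 + (-3)) gives (2,5) = 41.
Row 2 must total 95; the given cells sum to 88, so (2,1) = 7.
Row 4 must total 95; the given cells sum to 94, so (4,1) = 1.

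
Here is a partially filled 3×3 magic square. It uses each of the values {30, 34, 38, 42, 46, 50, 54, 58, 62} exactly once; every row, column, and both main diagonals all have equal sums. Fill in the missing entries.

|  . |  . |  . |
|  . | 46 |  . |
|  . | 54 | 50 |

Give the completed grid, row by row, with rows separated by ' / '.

42 38 58 / 62 46 30 / 34 54 50

The 9 entries sum to 414, so each line sums to 414/3 = 138.
Row 3 needs 138; the known cells sum to 104, so (3,1) = 34.
Column 2 must total 138; the given cells sum to 100, so (1,2) = 38.
Main diagonal must total 138; the given cells sum to 96, so (1,1) = 42.
Using anti-diagonal: 46 + 34 + ? → (1,3) = 138 − 80 = 58.
From column 1, 138 − (42 + 34) gives (2,1) = 62.
From column 3, 138 − (58 + 50) gives (2,3) = 30.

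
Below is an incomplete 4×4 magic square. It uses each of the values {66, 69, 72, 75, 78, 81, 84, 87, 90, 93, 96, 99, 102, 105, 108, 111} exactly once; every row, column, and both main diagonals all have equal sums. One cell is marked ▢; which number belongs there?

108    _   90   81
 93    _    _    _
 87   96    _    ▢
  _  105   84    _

102

The 16 entries sum to 1416, so each line sums to 1416/4 = 354.
From row 1, 354 − (108 + 90 + 81) gives (1,2) = 75.
Using column 1: 108 + 93 + 87 + ? → (4,1) = 354 − 288 = 66.
From column 2, 354 − (75 + 96 + 105) gives (2,2) = 78.
Anti-diagonal: 81 + 96 + 66 + ? = 354, so (2,3) = 111.
From row 2, 354 − (93 + 78 + 111) gives (2,4) = 72.
From row 4, 354 − (66 + 105 + 84) gives (4,4) = 99.
Using column 3: 90 + 111 + 84 + ? → (3,3) = 354 − 285 = 69.
Column 4 needs 354; the known cells sum to 252, so (3,4) = 102.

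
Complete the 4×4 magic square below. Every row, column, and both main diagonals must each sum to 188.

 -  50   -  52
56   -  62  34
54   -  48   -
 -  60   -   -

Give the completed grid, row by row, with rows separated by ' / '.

46 50 40 52 / 56 36 62 34 / 54 42 48 44 / 32 60 38 58

Row 2: 56 + 62 + 34 + ? = 188, so (2,2) = 36.
The remaining cell in column 2 is (3,2) = 188 − 146 = 42.
From anti-diagonal, 188 − (52 + 62 + 42) gives (4,1) = 32.
Using row 3: 54 + 42 + 48 + ? → (3,4) = 188 − 144 = 44.
The remaining cell in column 1 is (1,1) = 188 − 142 = 46.
Using column 4: 52 + 34 + 44 + ? → (4,4) = 188 − 130 = 58.
Row 1 needs 188; the known cells sum to 148, so (1,3) = 40.
The remaining cell in row 4 is (4,3) = 188 − 150 = 38.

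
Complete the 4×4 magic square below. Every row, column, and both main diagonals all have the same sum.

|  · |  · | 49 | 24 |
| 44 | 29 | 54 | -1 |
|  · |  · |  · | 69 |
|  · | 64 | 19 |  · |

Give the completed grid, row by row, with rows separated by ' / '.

Row 2 is already complete: 44 + 29 + 54 + -1 = 126, so that is the magic constant.
From column 3, 126 − (49 + 54 + 19) gives (3,3) = 4.
Column 4 must total 126; the given cells sum to 92, so (4,4) = 34.
The remaining cell in main diagonal is (1,1) = 126 − 67 = 59.
From row 1, 126 − (59 + 49 + 24) gives (1,2) = -6.
Row 4 needs 126; the known cells sum to 117, so (4,1) = 9.
Column 1 must total 126; the given cells sum to 112, so (3,1) = 14.
From column 2, 126 − (-6 + 29 + 64) gives (3,2) = 39.

59 -6 49 24 / 44 29 54 -1 / 14 39 4 69 / 9 64 19 34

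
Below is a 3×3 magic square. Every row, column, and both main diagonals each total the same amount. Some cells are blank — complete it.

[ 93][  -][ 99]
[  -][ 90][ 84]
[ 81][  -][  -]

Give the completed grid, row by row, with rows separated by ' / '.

Anti-diagonal is already complete: 99 + 90 + 81 = 270, so that is the magic constant.
From row 1, 270 − (93 + 99) gives (1,2) = 78.
The remaining cell in row 2 is (2,1) = 270 − 174 = 96.
From column 2, 270 − (78 + 90) gives (3,2) = 102.
Using column 3: 99 + 84 + ? → (3,3) = 270 − 183 = 87.

93 78 99 / 96 90 84 / 81 102 87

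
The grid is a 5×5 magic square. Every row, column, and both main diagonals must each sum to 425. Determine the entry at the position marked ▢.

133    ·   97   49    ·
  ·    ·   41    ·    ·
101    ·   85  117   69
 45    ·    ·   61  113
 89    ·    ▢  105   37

Row 3 needs 425; the known cells sum to 372, so (3,2) = 53.
Using column 1: 133 + 101 + 45 + 89 + ? → (2,1) = 425 − 368 = 57.
Column 4: 49 + 117 + 61 + 105 + ? = 425, so (2,4) = 93.
Main diagonal: 133 + 85 + 61 + 37 + ? = 425, so (2,2) = 109.
Using row 2: 57 + 109 + 41 + 93 + ? → (2,5) = 425 − 300 = 125.
From column 5, 425 − (125 + 69 + 113 + 37) gives (1,5) = 81.
Anti-diagonal needs 425; the known cells sum to 348, so (4,2) = 77.
Using row 1: 133 + 97 + 49 + 81 + ? → (1,2) = 425 − 360 = 65.
Row 4 must total 425; the given cells sum to 296, so (4,3) = 129.
From column 2, 425 − (65 + 109 + 53 + 77) gives (5,2) = 121.
From column 3, 425 − (97 + 41 + 85 + 129) gives (5,3) = 73.

73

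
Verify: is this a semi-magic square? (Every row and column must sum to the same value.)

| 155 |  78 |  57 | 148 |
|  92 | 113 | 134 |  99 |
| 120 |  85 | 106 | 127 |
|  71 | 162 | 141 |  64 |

Yes

Row 1: 155 + 78 + 57 + 148 = 438.
Row 2: 92 + 113 + 134 + 99 = 438.
Row 3: 120 + 85 + 106 + 127 = 438.
Row 4: 71 + 162 + 141 + 64 = 438.
Column 1: 155 + 92 + 120 + 71 = 438.
Column 2: 78 + 113 + 85 + 162 = 438.
Column 3: 57 + 134 + 106 + 141 = 438.
Column 4: 148 + 99 + 127 + 64 = 438.
All lines sum to 438.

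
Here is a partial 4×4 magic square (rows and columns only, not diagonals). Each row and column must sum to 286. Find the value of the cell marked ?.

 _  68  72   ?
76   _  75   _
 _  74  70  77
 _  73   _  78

67

The remaining cell in row 3 is (3,1) = 286 − 221 = 65.
Using column 2: 68 + 74 + 73 + ? → (2,2) = 286 − 215 = 71.
Column 3 needs 286; the known cells sum to 217, so (4,3) = 69.
The remaining cell in row 2 is (2,4) = 286 − 222 = 64.
The remaining cell in row 4 is (4,1) = 286 − 220 = 66.
Column 1 must total 286; the given cells sum to 207, so (1,1) = 79.
Column 4: 64 + 77 + 78 + ? = 286, so (1,4) = 67.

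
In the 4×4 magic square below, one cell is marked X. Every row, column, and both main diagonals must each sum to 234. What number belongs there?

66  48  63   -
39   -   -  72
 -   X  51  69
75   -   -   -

Using row 1: 66 + 48 + 63 + ? → (1,4) = 234 − 177 = 57.
Column 1 must total 234; the given cells sum to 180, so (3,1) = 54.
Column 4 needs 234; the known cells sum to 198, so (4,4) = 36.
Main diagonal must total 234; the given cells sum to 153, so (2,2) = 81.
Row 2 must total 234; the given cells sum to 192, so (2,3) = 42.
Using row 3: 54 + 51 + 69 + ? → (3,2) = 234 − 174 = 60.

60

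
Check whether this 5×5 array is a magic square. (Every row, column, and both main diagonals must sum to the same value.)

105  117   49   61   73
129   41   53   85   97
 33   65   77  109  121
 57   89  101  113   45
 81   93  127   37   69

No — column 2 sums to 405 but column 3 sums to 407.

Row 1: 105 + 117 + 49 + 61 + 73 = 405.
Row 2: 129 + 41 + 53 + 85 + 97 = 405.
Row 3: 33 + 65 + 77 + 109 + 121 = 405.
Row 4: 57 + 89 + 101 + 113 + 45 = 405.
Row 5: 81 + 93 + 127 + 37 + 69 = 407.
Column 1: 105 + 129 + 33 + 57 + 81 = 405.
Column 2: 117 + 41 + 65 + 89 + 93 = 405.
Column 3: 49 + 53 + 77 + 101 + 127 = 407.
Column 4: 61 + 85 + 109 + 113 + 37 = 405.
Column 5: 73 + 97 + 121 + 45 + 69 = 405.
Main diagonal: 105 + 41 + 77 + 113 + 69 = 405.
Anti-diagonal: 73 + 85 + 77 + 89 + 81 = 405.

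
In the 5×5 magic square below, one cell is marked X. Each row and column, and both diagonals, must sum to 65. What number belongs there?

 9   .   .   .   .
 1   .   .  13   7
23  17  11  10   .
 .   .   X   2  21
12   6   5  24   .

The remaining cell in row 3 is (3,5) = 65 − 61 = 4.
Row 5: 12 + 6 + 5 + 24 + ? = 65, so (5,5) = 18.
From column 1, 65 − (9 + 1 + 23 + 12) gives (4,1) = 20.
Using column 4: 13 + 10 + 2 + 24 + ? → (1,4) = 65 − 49 = 16.
Column 5 must total 65; the given cells sum to 50, so (1,5) = 15.
Main diagonal: 9 + 11 + 2 + 18 + ? = 65, so (2,2) = 25.
The remaining cell in anti-diagonal is (4,2) = 65 − 51 = 14.
The remaining cell in row 2 is (2,3) = 65 − 46 = 19.
Row 4: 20 + 14 + 2 + 21 + ? = 65, so (4,3) = 8.

8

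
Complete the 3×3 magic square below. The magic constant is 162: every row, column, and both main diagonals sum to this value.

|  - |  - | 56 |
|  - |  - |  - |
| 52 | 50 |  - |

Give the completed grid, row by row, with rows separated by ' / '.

Row 3 needs 162; the known cells sum to 102, so (3,3) = 60.
Using column 3: 56 + 60 + ? → (2,3) = 162 − 116 = 46.
The remaining cell in anti-diagonal is (2,2) = 162 − 108 = 54.
Row 2: 54 + 46 + ? = 162, so (2,1) = 62.
Column 1: 62 + 52 + ? = 162, so (1,1) = 48.
From column 2, 162 − (54 + 50) gives (1,2) = 58.

48 58 56 / 62 54 46 / 52 50 60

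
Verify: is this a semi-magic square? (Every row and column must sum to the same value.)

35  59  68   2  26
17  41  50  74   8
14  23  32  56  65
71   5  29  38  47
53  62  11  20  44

Yes

Row 1: 35 + 59 + 68 + 2 + 26 = 190.
Row 2: 17 + 41 + 50 + 74 + 8 = 190.
Row 3: 14 + 23 + 32 + 56 + 65 = 190.
Row 4: 71 + 5 + 29 + 38 + 47 = 190.
Row 5: 53 + 62 + 11 + 20 + 44 = 190.
Column 1: 35 + 17 + 14 + 71 + 53 = 190.
Column 2: 59 + 41 + 23 + 5 + 62 = 190.
Column 3: 68 + 50 + 32 + 29 + 11 = 190.
Column 4: 2 + 74 + 56 + 38 + 20 = 190.
Column 5: 26 + 8 + 65 + 47 + 44 = 190.
All lines sum to 190.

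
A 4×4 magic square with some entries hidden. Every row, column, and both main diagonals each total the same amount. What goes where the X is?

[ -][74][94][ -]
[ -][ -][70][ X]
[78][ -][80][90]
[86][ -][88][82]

68

Column 3 is complete and sums to 332; that is the magic constant.
Row 3: 78 + 80 + 90 + ? = 332, so (3,2) = 84.
Row 4 must total 332; the given cells sum to 256, so (4,2) = 76.
Column 2 must total 332; the given cells sum to 234, so (2,2) = 98.
Using main diagonal: 98 + 80 + 82 + ? → (1,1) = 332 − 260 = 72.
Using anti-diagonal: 70 + 84 + 86 + ? → (1,4) = 332 − 240 = 92.
The remaining cell in column 1 is (2,1) = 332 − 236 = 96.
Column 4 must total 332; the given cells sum to 264, so (2,4) = 68.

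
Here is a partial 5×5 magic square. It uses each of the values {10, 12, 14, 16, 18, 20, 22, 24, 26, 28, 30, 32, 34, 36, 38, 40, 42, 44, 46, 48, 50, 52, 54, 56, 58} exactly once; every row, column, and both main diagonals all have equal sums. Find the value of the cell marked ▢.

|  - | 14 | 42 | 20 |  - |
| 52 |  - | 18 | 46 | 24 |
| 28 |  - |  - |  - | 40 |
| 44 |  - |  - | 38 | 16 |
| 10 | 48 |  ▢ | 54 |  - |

26

The 25 entries sum to 850, so each line sums to 850/5 = 170.
The remaining cell in row 2 is (2,2) = 170 − 140 = 30.
From column 1, 170 − (52 + 28 + 44 + 10) gives (1,1) = 36.
Column 4: 20 + 46 + 38 + 54 + ? = 170, so (3,4) = 12.
From row 1, 170 − (36 + 14 + 42 + 20) gives (1,5) = 58.
Using column 5: 58 + 24 + 40 + 16 + ? → (5,5) = 170 − 138 = 32.
Main diagonal must total 170; the given cells sum to 136, so (3,3) = 34.
Anti-diagonal must total 170; the given cells sum to 148, so (4,2) = 22.
The remaining cell in row 3 is (3,2) = 170 − 114 = 56.
Row 4: 44 + 22 + 38 + 16 + ? = 170, so (4,3) = 50.
Row 5 must total 170; the given cells sum to 144, so (5,3) = 26.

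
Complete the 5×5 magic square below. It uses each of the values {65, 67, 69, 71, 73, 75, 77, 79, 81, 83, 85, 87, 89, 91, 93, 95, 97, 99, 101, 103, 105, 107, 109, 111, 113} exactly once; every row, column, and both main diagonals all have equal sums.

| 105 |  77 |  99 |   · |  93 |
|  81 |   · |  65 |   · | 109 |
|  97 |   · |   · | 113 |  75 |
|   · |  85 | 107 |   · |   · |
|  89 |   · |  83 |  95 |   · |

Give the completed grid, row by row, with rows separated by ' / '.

The 25 entries sum to 2225, so each line sums to 2225/5 = 445.
Row 1 needs 445; the known cells sum to 374, so (1,4) = 71.
Column 1 must total 445; the given cells sum to 372, so (4,1) = 73.
Column 3 must total 445; the given cells sum to 354, so (3,3) = 91.
From anti-diagonal, 445 − (93 + 91 + 85 + 89) gives (2,4) = 87.
Row 2: 81 + 65 + 87 + 109 + ? = 445, so (2,2) = 103.
From row 3, 445 − (97 + 91 + 113 + 75) gives (3,2) = 69.
Using column 2: 77 + 103 + 69 + 85 + ? → (5,2) = 445 − 334 = 111.
Using column 4: 71 + 87 + 113 + 95 + ? → (4,4) = 445 − 366 = 79.
Main diagonal must total 445; the given cells sum to 378, so (5,5) = 67.
Row 4: 73 + 85 + 107 + 79 + ? = 445, so (4,5) = 101.

105 77 99 71 93 / 81 103 65 87 109 / 97 69 91 113 75 / 73 85 107 79 101 / 89 111 83 95 67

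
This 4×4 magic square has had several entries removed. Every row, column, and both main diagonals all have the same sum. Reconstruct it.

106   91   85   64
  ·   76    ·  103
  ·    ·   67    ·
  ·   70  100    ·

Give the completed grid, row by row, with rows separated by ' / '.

Row 1 is already complete: 106 + 91 + 85 + 64 = 346, so that is the magic constant.
From column 2, 346 − (91 + 76 + 70) gives (3,2) = 109.
Column 3 must total 346; the given cells sum to 252, so (2,3) = 94.
From main diagonal, 346 − (106 + 76 + 67) gives (4,4) = 97.
From anti-diagonal, 346 − (64 + 94 + 109) gives (4,1) = 79.
The remaining cell in row 2 is (2,1) = 346 − 273 = 73.
The remaining cell in column 1 is (3,1) = 346 − 258 = 88.
Column 4 needs 346; the known cells sum to 264, so (3,4) = 82.

106 91 85 64 / 73 76 94 103 / 88 109 67 82 / 79 70 100 97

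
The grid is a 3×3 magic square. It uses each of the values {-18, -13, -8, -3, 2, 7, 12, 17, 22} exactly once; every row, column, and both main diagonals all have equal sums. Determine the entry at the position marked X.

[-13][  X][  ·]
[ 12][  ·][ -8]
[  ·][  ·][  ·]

22

The 9 entries sum to 18, so each line sums to 18/3 = 6.
The remaining cell in row 2 is (2,2) = 6 − 4 = 2.
Column 1 needs 6; the known cells sum to -1, so (3,1) = 7.
Main diagonal: -13 + 2 + ? = 6, so (3,3) = 17.
The remaining cell in anti-diagonal is (1,3) = 6 − 9 = -3.
Row 1 needs 6; the known cells sum to -16, so (1,2) = 22.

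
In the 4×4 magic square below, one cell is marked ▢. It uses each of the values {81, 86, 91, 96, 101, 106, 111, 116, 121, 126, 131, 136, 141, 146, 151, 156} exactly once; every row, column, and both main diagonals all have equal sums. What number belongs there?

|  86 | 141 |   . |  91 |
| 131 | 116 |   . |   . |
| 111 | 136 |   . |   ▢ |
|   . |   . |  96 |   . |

The 16 entries sum to 1896, so each line sums to 1896/4 = 474.
From row 1, 474 − (86 + 141 + 91) gives (1,3) = 156.
Using column 1: 86 + 131 + 111 + ? → (4,1) = 474 − 328 = 146.
Column 2: 141 + 116 + 136 + ? = 474, so (4,2) = 81.
Anti-diagonal needs 474; the known cells sum to 373, so (2,3) = 101.
Using row 2: 131 + 116 + 101 + ? → (2,4) = 474 − 348 = 126.
From row 4, 474 − (146 + 81 + 96) gives (4,4) = 151.
Column 3 must total 474; the given cells sum to 353, so (3,3) = 121.
Column 4 needs 474; the known cells sum to 368, so (3,4) = 106.

106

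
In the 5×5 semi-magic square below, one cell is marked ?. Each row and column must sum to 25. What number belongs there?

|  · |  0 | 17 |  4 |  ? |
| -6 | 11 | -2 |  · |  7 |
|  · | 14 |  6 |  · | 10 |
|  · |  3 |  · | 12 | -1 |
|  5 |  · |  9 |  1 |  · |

The remaining cell in row 2 is (2,4) = 25 − 10 = 15.
From column 2, 25 − (0 + 11 + 14 + 3) gives (5,2) = -3.
The remaining cell in column 3 is (4,3) = 25 − 30 = -5.
Column 4: 4 + 15 + 12 + 1 + ? = 25, so (3,4) = -7.
Row 3 must total 25; the given cells sum to 23, so (3,1) = 2.
Using row 4: 3 + (-5) + 12 + (-1) + ? → (4,1) = 25 − 9 = 16.
From row 5, 25 − (5 + (-3) + 9 + 1) gives (5,5) = 13.
Using column 1: -6 + 2 + 16 + 5 + ? → (1,1) = 25 − 17 = 8.
Column 5: 7 + 10 + (-1) + 13 + ? = 25, so (1,5) = -4.

-4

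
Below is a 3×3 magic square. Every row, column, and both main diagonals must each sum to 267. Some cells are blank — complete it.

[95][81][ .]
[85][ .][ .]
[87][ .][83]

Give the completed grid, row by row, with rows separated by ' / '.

95 81 91 / 85 89 93 / 87 97 83

Row 1 must total 267; the given cells sum to 176, so (1,3) = 91.
Using row 3: 87 + 83 + ? → (3,2) = 267 − 170 = 97.
Column 2 must total 267; the given cells sum to 178, so (2,2) = 89.
Column 3: 91 + 83 + ? = 267, so (2,3) = 93.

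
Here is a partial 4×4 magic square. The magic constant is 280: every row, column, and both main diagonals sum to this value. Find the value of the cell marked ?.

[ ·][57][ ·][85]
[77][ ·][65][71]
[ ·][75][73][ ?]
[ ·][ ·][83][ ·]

The remaining cell in row 2 is (2,2) = 280 − 213 = 67.
Column 2: 57 + 67 + 75 + ? = 280, so (4,2) = 81.
Using column 3: 65 + 73 + 83 + ? → (1,3) = 280 − 221 = 59.
From anti-diagonal, 280 − (85 + 65 + 75) gives (4,1) = 55.
From row 1, 280 − (57 + 59 + 85) gives (1,1) = 79.
Row 4: 55 + 81 + 83 + ? = 280, so (4,4) = 61.
Using column 1: 79 + 77 + 55 + ? → (3,1) = 280 − 211 = 69.
Column 4 must total 280; the given cells sum to 217, so (3,4) = 63.

63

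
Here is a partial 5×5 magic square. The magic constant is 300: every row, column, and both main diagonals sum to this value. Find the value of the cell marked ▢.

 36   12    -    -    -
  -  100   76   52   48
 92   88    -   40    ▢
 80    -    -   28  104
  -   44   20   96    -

16

Row 2 needs 300; the known cells sum to 276, so (2,1) = 24.
Column 1: 36 + 24 + 92 + 80 + ? = 300, so (5,1) = 68.
Column 2 must total 300; the given cells sum to 244, so (4,2) = 56.
From column 4, 300 − (52 + 40 + 28 + 96) gives (1,4) = 84.
Row 4 needs 300; the known cells sum to 268, so (4,3) = 32.
The remaining cell in row 5 is (5,5) = 300 − 228 = 72.
Main diagonal must total 300; the given cells sum to 236, so (3,3) = 64.
Using anti-diagonal: 52 + 64 + 56 + 68 + ? → (1,5) = 300 − 240 = 60.
Row 1: 36 + 12 + 84 + 60 + ? = 300, so (1,3) = 108.
Using row 3: 92 + 88 + 64 + 40 + ? → (3,5) = 300 − 284 = 16.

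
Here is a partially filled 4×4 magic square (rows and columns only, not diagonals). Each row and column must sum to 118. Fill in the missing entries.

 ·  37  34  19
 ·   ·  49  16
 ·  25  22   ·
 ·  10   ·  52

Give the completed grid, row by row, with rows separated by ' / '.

Using row 1: 37 + 34 + 19 + ? → (1,1) = 118 − 90 = 28.
Column 2 must total 118; the given cells sum to 72, so (2,2) = 46.
Column 3: 34 + 49 + 22 + ? = 118, so (4,3) = 13.
Using column 4: 19 + 16 + 52 + ? → (3,4) = 118 − 87 = 31.
The remaining cell in row 2 is (2,1) = 118 − 111 = 7.
The remaining cell in row 3 is (3,1) = 118 − 78 = 40.
Row 4: 10 + 13 + 52 + ? = 118, so (4,1) = 43.

28 37 34 19 / 7 46 49 16 / 40 25 22 31 / 43 10 13 52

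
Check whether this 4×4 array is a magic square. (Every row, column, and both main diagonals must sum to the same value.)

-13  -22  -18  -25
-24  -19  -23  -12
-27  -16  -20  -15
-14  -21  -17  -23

No — row 3 sums to -78 but row 4 sums to -75.

Row 1: -13 + (-22) + (-18) + (-25) = -78.
Row 2: -24 + (-19) + (-23) + (-12) = -78.
Row 3: -27 + (-16) + (-20) + (-15) = -78.
Row 4: -14 + (-21) + (-17) + (-23) = -75.
Column 1: -13 + (-24) + (-27) + (-14) = -78.
Column 2: -22 + (-19) + (-16) + (-21) = -78.
Column 3: -18 + (-23) + (-20) + (-17) = -78.
Column 4: -25 + (-12) + (-15) + (-23) = -75.
Main diagonal: -13 + (-19) + (-20) + (-23) = -75.
Anti-diagonal: -25 + (-23) + (-16) + (-14) = -78.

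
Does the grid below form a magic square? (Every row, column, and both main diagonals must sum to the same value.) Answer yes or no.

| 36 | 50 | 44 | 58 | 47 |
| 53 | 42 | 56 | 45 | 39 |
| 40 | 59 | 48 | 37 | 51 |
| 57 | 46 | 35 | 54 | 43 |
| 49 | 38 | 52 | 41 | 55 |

Row 1: 36 + 50 + 44 + 58 + 47 = 235.
Row 2: 53 + 42 + 56 + 45 + 39 = 235.
Row 3: 40 + 59 + 48 + 37 + 51 = 235.
Row 4: 57 + 46 + 35 + 54 + 43 = 235.
Row 5: 49 + 38 + 52 + 41 + 55 = 235.
Column 1: 36 + 53 + 40 + 57 + 49 = 235.
Column 2: 50 + 42 + 59 + 46 + 38 = 235.
Column 3: 44 + 56 + 48 + 35 + 52 = 235.
Column 4: 58 + 45 + 37 + 54 + 41 = 235.
Column 5: 47 + 39 + 51 + 43 + 55 = 235.
Main diagonal: 36 + 42 + 48 + 54 + 55 = 235.
Anti-diagonal: 47 + 45 + 48 + 46 + 49 = 235.
All lines sum to 235.

Yes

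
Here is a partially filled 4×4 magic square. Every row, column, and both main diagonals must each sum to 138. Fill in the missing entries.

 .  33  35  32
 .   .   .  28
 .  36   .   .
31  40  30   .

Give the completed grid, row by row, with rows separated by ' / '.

38 33 35 32 / 42 29 39 28 / 27 36 34 41 / 31 40 30 37

Row 1 needs 138; the known cells sum to 100, so (1,1) = 38.
From row 4, 138 − (31 + 40 + 30) gives (4,4) = 37.
Using column 2: 33 + 36 + 40 + ? → (2,2) = 138 − 109 = 29.
Column 4 needs 138; the known cells sum to 97, so (3,4) = 41.
Using main diagonal: 38 + 29 + 37 + ? → (3,3) = 138 − 104 = 34.
The remaining cell in anti-diagonal is (2,3) = 138 − 99 = 39.
Using row 2: 29 + 39 + 28 + ? → (2,1) = 138 − 96 = 42.
The remaining cell in row 3 is (3,1) = 138 − 111 = 27.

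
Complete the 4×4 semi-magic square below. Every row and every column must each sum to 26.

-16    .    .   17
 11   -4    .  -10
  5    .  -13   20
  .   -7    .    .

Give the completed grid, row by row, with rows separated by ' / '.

Row 2: 11 + (-4) + (-10) + ? = 26, so (2,3) = 29.
Row 3 needs 26; the known cells sum to 12, so (3,2) = 14.
Column 1: -16 + 11 + 5 + ? = 26, so (4,1) = 26.
The remaining cell in column 2 is (1,2) = 26 − 3 = 23.
Using column 4: 17 + (-10) + 20 + ? → (4,4) = 26 − 27 = -1.
Row 1 must total 26; the given cells sum to 24, so (1,3) = 2.
Using row 4: 26 + (-7) + (-1) + ? → (4,3) = 26 − 18 = 8.

-16 23 2 17 / 11 -4 29 -10 / 5 14 -13 20 / 26 -7 8 -1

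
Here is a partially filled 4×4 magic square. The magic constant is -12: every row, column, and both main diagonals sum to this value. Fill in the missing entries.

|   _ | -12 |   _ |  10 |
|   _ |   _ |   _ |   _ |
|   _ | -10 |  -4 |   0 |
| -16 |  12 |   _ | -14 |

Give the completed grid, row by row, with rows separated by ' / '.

The remaining cell in row 3 is (3,1) = -12 − (-14) = 2.
Row 4 must total -12; the given cells sum to -18, so (4,3) = 6.
Column 2 must total -12; the given cells sum to -10, so (2,2) = -2.
Column 4 needs -12; the known cells sum to -4, so (2,4) = -8.
Main diagonal: -2 + (-4) + (-14) + ? = -12, so (1,1) = 8.
Anti-diagonal: 10 + (-10) + (-16) + ? = -12, so (2,3) = 4.
Row 1 must total -12; the given cells sum to 6, so (1,3) = -18.
Row 2: -2 + 4 + (-8) + ? = -12, so (2,1) = -6.

8 -12 -18 10 / -6 -2 4 -8 / 2 -10 -4 0 / -16 12 6 -14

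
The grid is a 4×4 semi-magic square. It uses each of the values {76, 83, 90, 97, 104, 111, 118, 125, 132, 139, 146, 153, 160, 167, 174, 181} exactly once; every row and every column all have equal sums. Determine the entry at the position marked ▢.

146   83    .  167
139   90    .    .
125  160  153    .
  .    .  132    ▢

The 16 entries sum to 2056, so each line sums to 2056/4 = 514.
From row 1, 514 − (146 + 83 + 167) gives (1,3) = 118.
Row 3 must total 514; the given cells sum to 438, so (3,4) = 76.
Column 1 must total 514; the given cells sum to 410, so (4,1) = 104.
Column 2 needs 514; the known cells sum to 333, so (4,2) = 181.
Using column 3: 118 + 153 + 132 + ? → (2,3) = 514 − 403 = 111.
Row 2 must total 514; the given cells sum to 340, so (2,4) = 174.
The remaining cell in row 4 is (4,4) = 514 − 417 = 97.

97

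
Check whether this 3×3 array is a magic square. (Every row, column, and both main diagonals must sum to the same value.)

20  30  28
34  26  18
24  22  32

Yes

Row 1: 20 + 30 + 28 = 78.
Row 2: 34 + 26 + 18 = 78.
Row 3: 24 + 22 + 32 = 78.
Column 1: 20 + 34 + 24 = 78.
Column 2: 30 + 26 + 22 = 78.
Column 3: 28 + 18 + 32 = 78.
Main diagonal: 20 + 26 + 32 = 78.
Anti-diagonal: 28 + 26 + 24 = 78.
All lines sum to 78.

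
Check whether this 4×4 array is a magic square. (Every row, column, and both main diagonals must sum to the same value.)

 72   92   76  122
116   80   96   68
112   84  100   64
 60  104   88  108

Row 1: 72 + 92 + 76 + 122 = 362.
Row 2: 116 + 80 + 96 + 68 = 360.
Row 3: 112 + 84 + 100 + 64 = 360.
Row 4: 60 + 104 + 88 + 108 = 360.
Column 1: 72 + 116 + 112 + 60 = 360.
Column 2: 92 + 80 + 84 + 104 = 360.
Column 3: 76 + 96 + 100 + 88 = 360.
Column 4: 122 + 68 + 64 + 108 = 362.
Main diagonal: 72 + 80 + 100 + 108 = 360.
Anti-diagonal: 122 + 96 + 84 + 60 = 362.

No — column 2 sums to 360 but column 4 sums to 362.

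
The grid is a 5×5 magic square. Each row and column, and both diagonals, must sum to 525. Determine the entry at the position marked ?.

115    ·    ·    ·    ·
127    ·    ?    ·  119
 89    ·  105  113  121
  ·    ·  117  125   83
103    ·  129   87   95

Row 3 needs 525; the known cells sum to 428, so (3,2) = 97.
The remaining cell in row 5 is (5,2) = 525 − 414 = 111.
The remaining cell in column 1 is (4,1) = 525 − 434 = 91.
Column 5 needs 525; the known cells sum to 418, so (1,5) = 107.
Main diagonal needs 525; the known cells sum to 440, so (2,2) = 85.
Row 4 needs 525; the known cells sum to 416, so (4,2) = 109.
From column 2, 525 − (85 + 97 + 109 + 111) gives (1,2) = 123.
Anti-diagonal must total 525; the given cells sum to 424, so (2,4) = 101.
Row 2: 127 + 85 + 101 + 119 + ? = 525, so (2,3) = 93.

93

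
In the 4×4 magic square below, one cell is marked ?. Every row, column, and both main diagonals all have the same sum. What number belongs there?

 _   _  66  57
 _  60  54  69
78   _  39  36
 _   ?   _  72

45

Column 4 is complete and sums to 234; that is the magic constant.
The remaining cell in row 2 is (2,1) = 234 − 183 = 51.
From row 3, 234 − (78 + 39 + 36) gives (3,2) = 81.
Using column 3: 66 + 54 + 39 + ? → (4,3) = 234 − 159 = 75.
Main diagonal must total 234; the given cells sum to 171, so (1,1) = 63.
Anti-diagonal needs 234; the known cells sum to 192, so (4,1) = 42.
Row 1: 63 + 66 + 57 + ? = 234, so (1,2) = 48.
Using row 4: 42 + 75 + 72 + ? → (4,2) = 234 − 189 = 45.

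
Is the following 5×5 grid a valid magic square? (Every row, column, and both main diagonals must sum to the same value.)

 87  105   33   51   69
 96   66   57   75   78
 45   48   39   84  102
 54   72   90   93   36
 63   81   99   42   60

Row 1: 87 + 105 + 33 + 51 + 69 = 345.
Row 2: 96 + 66 + 57 + 75 + 78 = 372.
Row 3: 45 + 48 + 39 + 84 + 102 = 318.
Row 4: 54 + 72 + 90 + 93 + 36 = 345.
Row 5: 63 + 81 + 99 + 42 + 60 = 345.
Column 1: 87 + 96 + 45 + 54 + 63 = 345.
Column 2: 105 + 66 + 48 + 72 + 81 = 372.
Column 3: 33 + 57 + 39 + 90 + 99 = 318.
Column 4: 51 + 75 + 84 + 93 + 42 = 345.
Column 5: 69 + 78 + 102 + 36 + 60 = 345.
Main diagonal: 87 + 66 + 39 + 93 + 60 = 345.
Anti-diagonal: 69 + 75 + 39 + 72 + 63 = 318.

No — row 4 sums to 345 but anti-diagonal sums to 318.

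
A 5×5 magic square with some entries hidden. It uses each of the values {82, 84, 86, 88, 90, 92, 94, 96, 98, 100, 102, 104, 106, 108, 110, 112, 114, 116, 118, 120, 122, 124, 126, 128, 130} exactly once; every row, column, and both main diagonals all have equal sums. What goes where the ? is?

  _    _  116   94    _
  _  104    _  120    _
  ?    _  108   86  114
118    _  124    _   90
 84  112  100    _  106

The 25 entries sum to 2650, so each line sums to 2650/5 = 530.
From row 5, 530 − (84 + 112 + 100 + 106) gives (5,4) = 128.
Column 3 needs 530; the known cells sum to 448, so (2,3) = 82.
The remaining cell in column 4 is (4,4) = 530 − 428 = 102.
Main diagonal needs 530; the known cells sum to 420, so (1,1) = 110.
Using row 4: 118 + 124 + 102 + 90 + ? → (4,2) = 530 − 434 = 96.
Anti-diagonal: 120 + 108 + 96 + 84 + ? = 530, so (1,5) = 122.
From row 1, 530 − (110 + 116 + 94 + 122) gives (1,2) = 88.
Column 2 needs 530; the known cells sum to 400, so (3,2) = 130.
Column 5: 122 + 114 + 90 + 106 + ? = 530, so (2,5) = 98.
Using row 2: 104 + 82 + 120 + 98 + ? → (2,1) = 530 − 404 = 126.
Row 3: 130 + 108 + 86 + 114 + ? = 530, so (3,1) = 92.

92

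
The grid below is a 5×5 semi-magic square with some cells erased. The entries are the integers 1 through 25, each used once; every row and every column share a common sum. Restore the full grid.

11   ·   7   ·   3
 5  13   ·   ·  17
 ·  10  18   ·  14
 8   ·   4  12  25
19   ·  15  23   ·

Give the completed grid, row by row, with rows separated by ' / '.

11 24 7 20 3 / 5 13 21 9 17 / 22 10 18 1 14 / 8 16 4 12 25 / 19 2 15 23 6

The entries are 1 through 25, which sum to 325, so each line sums to 325/5 = 65.
From row 4, 65 − (8 + 4 + 12 + 25) gives (4,2) = 16.
Column 1 must total 65; the given cells sum to 43, so (3,1) = 22.
The remaining cell in column 3 is (2,3) = 65 − 44 = 21.
Column 5 must total 65; the given cells sum to 59, so (5,5) = 6.
Row 2 must total 65; the given cells sum to 56, so (2,4) = 9.
Row 3 must total 65; the given cells sum to 64, so (3,4) = 1.
The remaining cell in row 5 is (5,2) = 65 − 63 = 2.
From column 2, 65 − (13 + 10 + 16 + 2) gives (1,2) = 24.
The remaining cell in column 4 is (1,4) = 65 − 45 = 20.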